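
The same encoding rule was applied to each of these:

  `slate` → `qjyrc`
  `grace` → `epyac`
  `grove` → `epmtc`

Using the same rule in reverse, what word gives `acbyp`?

cedar

This is a Caesar cipher with shift 24.
Undoing it on acbyp: a−24=c, c−24=e, b−24=d, y−24=a, p−24=r.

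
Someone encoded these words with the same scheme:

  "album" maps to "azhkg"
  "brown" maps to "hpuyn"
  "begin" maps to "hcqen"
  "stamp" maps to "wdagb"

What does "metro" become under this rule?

a(0)→a(0) and l(11)→z(25) fit y≡7x+0 (mod 26); the inverse of 7 mod 26 is 15. This is an affine cipher: with a=0,…,z=25, each position x becomes (7x+0) mod 26.
Applying it to metro: m(12)→7·12+0≡6=g; e(4)→7·4+0≡2=c; t(19)→7·19+0≡3=d; r(17)→7·17+0≡15=p; o(14)→7·14+0≡20=u (all mod 26).

gcdpu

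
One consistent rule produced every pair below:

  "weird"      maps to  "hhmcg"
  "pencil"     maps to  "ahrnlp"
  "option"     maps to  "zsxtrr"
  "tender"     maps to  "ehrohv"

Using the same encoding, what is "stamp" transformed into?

dwexs

A repeating key of period 3 is used — shifts +11, +3, +4 over and over.
On stamp: s+11=d, t+3=w, a+4=e, m+11=x, p+3=s.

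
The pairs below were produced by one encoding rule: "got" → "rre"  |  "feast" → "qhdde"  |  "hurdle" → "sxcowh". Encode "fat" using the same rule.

qde

The shift depends on letter class: consonant g→r is +11, but vowel o→r is +3. Vowels shift forward by 3 and consonants shift forward by 11.
Applying it to fat: f(cons)+11=q, a(vowel)+3=d, t(cons)+11=e.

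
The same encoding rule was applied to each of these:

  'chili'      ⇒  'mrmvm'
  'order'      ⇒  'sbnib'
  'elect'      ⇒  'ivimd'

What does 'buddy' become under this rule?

The shift depends on letter class: consonant c→m is +10, but vowel i→m is +4. The rule splits by letter class: vowels +4, consonants +10.
For buddy: b(cons)+10=l, u(vowel)+4=y, d(cons)+10=n, d(cons)+10=n, y(cons)+10=i.

lynni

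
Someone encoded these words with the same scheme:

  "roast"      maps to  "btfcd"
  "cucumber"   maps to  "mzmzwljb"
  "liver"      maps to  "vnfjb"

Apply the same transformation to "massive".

wfccnfj

Two shifts are in play — +5 for a/e/i/o/u, +10 for every other letter.
For massive: m(cons)+10=w, a(vowel)+5=f, s(cons)+10=c, s(cons)+10=c, i(vowel)+5=n, v(cons)+10=f, e(vowel)+5=j.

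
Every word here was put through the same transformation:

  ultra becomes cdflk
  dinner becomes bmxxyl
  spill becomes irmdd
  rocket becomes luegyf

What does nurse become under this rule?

u(20)→c(2) and l(11)→d(3) fit y≡23x+10 (mod 26); the inverse of 23 mod 26 is 17. Each letter's alphabet position (a=0..z=25) is mapped through 23·x+10 mod 26 — an affine cipher.
For nurse: n(13)→23·13+10≡23=x; u(20)→23·20+10≡2=c; r(17)→23·17+10≡11=l; s(18)→23·18+10≡8=i; e(4)→23·4+10≡24=y (all mod 26).

xcliy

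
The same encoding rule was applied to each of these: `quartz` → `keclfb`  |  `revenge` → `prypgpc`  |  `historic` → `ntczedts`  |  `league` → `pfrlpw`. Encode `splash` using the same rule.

The output letters match the input read backwards, each shifted +11: quartz reversed is ztrauq. Two steps: reverse the string, then apply a Caesar shift of +11.
On splash: reverse → hsalps; then shift: h+11=s, s+11=d, a+11=l, l+11=w, p+11=a, s+11=d.

sdlwad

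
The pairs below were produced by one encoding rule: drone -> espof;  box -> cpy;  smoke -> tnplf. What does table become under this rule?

Compare letters: d→e is +1, r→s is +1, o→p is +1 — a constant shift. It's a constant shift of +1 (ROT1).
For table: t+1=u, a+1=b, b+1=c, l+1=m, e+1=f.

ubcmf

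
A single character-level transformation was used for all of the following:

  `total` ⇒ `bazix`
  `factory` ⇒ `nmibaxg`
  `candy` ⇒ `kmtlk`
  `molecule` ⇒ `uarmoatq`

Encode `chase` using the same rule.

A repeating key of period 3 is used — shifts +8, +12, +6 over and over.
Applying it to chase: c+8=k, h+12=t, a+6=g, s+8=a, e+12=q.

ktgaq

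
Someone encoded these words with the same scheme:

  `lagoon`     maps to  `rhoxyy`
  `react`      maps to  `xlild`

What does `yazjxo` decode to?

Each letter shifts forward by (position + 6), i.e. 6, 7, 8, … — the shift grows by one for each successive letter.
Undoing it on yazjxo: y−6=s, a−7=t, z−8=r, j−9=a, x−10=n, o−11=d.

strand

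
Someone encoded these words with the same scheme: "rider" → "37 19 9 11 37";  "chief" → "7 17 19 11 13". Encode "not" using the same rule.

29 31 41

The formula is n = 2×(alphabet index, a=1) + 1.
For not: n=14→29, o=15→31, t=20→41.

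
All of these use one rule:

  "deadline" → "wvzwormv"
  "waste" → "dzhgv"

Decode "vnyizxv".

embrace

Each pair mirrors across the alphabet (d↔w, e↔v, a↔z): positions sum to 25. Each letter is replaced by its mirror in the alphabet: a↔z, b↔y, c↔x, and so on (the Atbash cipher).
Decoding vnyizxv: v↔e, n↔m, y↔b, i↔r, z↔a, x↔c, v↔e.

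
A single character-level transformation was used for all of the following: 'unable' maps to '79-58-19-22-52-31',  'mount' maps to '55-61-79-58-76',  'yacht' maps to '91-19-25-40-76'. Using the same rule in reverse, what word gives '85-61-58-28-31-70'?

u(#21)→79 and n(#14)→58: differences scale by 3, so n = 3·pos + 16. Each letter becomes 3×(its alphabet position, a=1..z=26) + 16.
Reversing it on 85-61-58-28-31-70: 85→(85−16)÷3=23=w, 61→(61−16)÷3=15=o, 58→(58−16)÷3=14=n, 28→(28−16)÷3=4=d, 31→(31−16)÷3=5=e, 70→(70−16)÷3=18=r.

wonder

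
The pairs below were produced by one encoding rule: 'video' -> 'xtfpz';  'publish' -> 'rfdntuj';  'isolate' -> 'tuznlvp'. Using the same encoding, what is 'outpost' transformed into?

The shift depends on letter class: consonant v→x is +2, but vowel i→t is +11. The rule splits by letter class: vowels +11, consonants +2.
On outpost: o(vowel)+11=z, u(vowel)+11=f, t(cons)+2=v, p(cons)+2=r, o(vowel)+11=z, s(cons)+2=u, t(cons)+2=v.

zfvrzuv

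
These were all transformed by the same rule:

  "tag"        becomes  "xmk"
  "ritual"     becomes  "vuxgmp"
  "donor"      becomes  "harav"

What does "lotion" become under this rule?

paxuar

The shift depends on letter class: consonant t→x is +4, but vowel a→m is +12. Two shifts are in play — +12 for a/e/i/o/u, +4 for every other letter.
Applying it to lotion: l(cons)+4=p, o(vowel)+12=a, t(cons)+4=x, i(vowel)+12=u, o(vowel)+12=a, n(cons)+4=r.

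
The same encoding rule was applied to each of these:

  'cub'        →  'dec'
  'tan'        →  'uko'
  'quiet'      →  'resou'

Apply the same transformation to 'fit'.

gsu

The shift depends on letter class: consonant c→d is +1, but vowel u→e is +10. Two shifts are in play — +10 for a/e/i/o/u, +1 for every other letter.
On fit: f(cons)+1=g, i(vowel)+10=s, t(cons)+1=u.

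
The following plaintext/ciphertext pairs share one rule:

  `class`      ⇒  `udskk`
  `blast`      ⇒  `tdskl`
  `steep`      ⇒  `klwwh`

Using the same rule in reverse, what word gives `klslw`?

Every letter moves 18 places later in the alphabet, wrapping around z→a.
Reversing it on klslw: k−18=s, l−18=t, s−18=a, l−18=t, w−18=e.

state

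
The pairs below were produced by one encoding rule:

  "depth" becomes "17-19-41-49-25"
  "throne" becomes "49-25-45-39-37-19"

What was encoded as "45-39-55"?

d(#4)→17 and e(#5)→19: differences scale by 2, so n = 2·pos + 9. With a=1..z=26, the number is 2·pos + 9.
Decoding 45-39-55: 45→(45−9)÷2=18=r, 39→(39−9)÷2=15=o, 55→(55−9)÷2=23=w.

row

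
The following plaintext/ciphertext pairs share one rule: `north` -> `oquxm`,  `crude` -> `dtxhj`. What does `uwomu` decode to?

tulip

In north: n→o is +1, o→q is +2, r→u is +3, t→x is +4 — the shift increases by 1 each position. Letter i (0-indexed) is shifted by i+1, so successive shifts are 1, 2, 3, ….
Undoing it on uwomu: u−1=t, w−2=u, o−3=l, m−4=i, u−5=p.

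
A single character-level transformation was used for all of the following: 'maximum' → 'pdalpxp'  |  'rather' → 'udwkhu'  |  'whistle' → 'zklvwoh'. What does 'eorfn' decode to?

Compare letters: m→p is +3, a→d is +3, x→a is +3 — a constant shift. Every letter moves 3 places later in the alphabet, wrapping around z→a.
Reversing it on eorfn: e−3=b, o−3=l, r−3=o, f−3=c, n−3=k.

block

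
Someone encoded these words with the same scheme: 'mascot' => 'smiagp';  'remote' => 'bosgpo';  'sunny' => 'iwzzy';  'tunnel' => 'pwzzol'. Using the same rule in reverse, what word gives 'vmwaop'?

faucet

m(12)→s(18) and a(0)→m(12) fit y≡7x+12 (mod 26); the inverse of 7 mod 26 is 15. Treating letters as 0–25, the rule is x ↦ 7x + 12 (mod 26).
Undoing it on vmwaop: v(21)→15·(21−12)≡5=f; m(12)→15·(12−12)≡0=a; w(22)→15·(22−12)≡20=u; a(0)→15·(0−12)≡2=c; o(14)→15·(14−12)≡4=e; p(15)→15·(15−12)≡19=t (all mod 26).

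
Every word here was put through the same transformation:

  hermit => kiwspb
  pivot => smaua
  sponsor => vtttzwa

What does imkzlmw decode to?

In hermit: h→k is +3, e→i is +4, r→w is +5, m→s is +6 — the shift increases by 1 each position. The shift increases by 1 at each position, starting from +3: 3, 4, 5, ….
Undoing it on imkzlmw: i−3=f, m−4=i, k−5=f, z−6=t, l−7=e, m−8=e, w−9=n.

fifteen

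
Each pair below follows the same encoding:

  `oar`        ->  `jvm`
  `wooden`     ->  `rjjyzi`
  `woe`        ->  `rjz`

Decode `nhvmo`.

smart

Compare letters: o→j is +21, a→v is +21, r→m is +21 — a constant shift. Every letter moves 21 places later in the alphabet, wrapping around z→a.
Decoding nhvmo: n−21=s, h−21=m, v−21=a, m−21=r, o−21=t.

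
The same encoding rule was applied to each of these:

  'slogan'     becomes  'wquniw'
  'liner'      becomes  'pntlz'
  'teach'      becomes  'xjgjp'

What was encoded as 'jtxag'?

forty

In slogan: s→w is +4, l→q is +5, o→u is +6, g→n is +7 — the shift increases by 1 each position. Each letter shifts forward by (position + 4), i.e. 4, 5, 6, … — the shift grows by one for each successive letter.
Decoding jtxag: j−4=f, t−5=o, x−6=r, a−7=t, g−8=y.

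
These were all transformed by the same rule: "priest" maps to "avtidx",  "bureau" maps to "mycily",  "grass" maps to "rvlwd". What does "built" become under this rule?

mytpe

It's a Vigenère-style cipher with numeric key [11,4]: position i shifts by key[i mod 2].
For built: b+11=m, u+4=y, i+11=t, l+4=p, t+11=e.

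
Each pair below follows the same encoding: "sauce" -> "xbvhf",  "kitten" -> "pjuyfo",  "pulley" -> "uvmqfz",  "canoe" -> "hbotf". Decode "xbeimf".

saddle

Shifts by position in sauce: pos 0: s→x (+5), pos 1: a→b (+1), pos 2: u→v (+1), pos 3: c→h (+5), pos 4: e→f (+1) — repeating every 3. It's a Vigenère-style cipher with numeric key [5,1,1]: position i shifts by key[i mod 3].
Reversing it on xbeimf: x−5=s, b−1=a, e−1=d, i−5=d, m−1=l, f−1=e.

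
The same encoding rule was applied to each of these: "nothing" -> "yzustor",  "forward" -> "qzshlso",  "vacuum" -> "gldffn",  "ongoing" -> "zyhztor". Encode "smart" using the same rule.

dxbce

The shifts repeat in a cycle of length 3: positions 0,1,… shift by +11, +11, +1, then the pattern repeats.
On smart: s+11=d, m+11=x, a+1=b, r+11=c, t+11=e.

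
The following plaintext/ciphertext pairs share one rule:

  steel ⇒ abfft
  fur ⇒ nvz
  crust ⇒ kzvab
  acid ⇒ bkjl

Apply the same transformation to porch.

xpzkp

The shift depends on letter class: consonant s→a is +8, but vowel e→f is +1. Two shifts are in play — +1 for a/e/i/o/u, +8 for every other letter.
On porch: p(cons)+8=x, o(vowel)+1=p, r(cons)+8=z, c(cons)+8=k, h(cons)+8=p.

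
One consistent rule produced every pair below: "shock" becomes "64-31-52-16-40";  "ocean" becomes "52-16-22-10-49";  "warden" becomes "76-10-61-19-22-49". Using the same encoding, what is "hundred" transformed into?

s(#19)→64 and h(#8)→31: differences scale by 3, so n = 3·pos + 7. With a=1..z=26, the number is 3·pos + 7.
On hundred: h=8→31, u=21→70, n=14→49, d=4→19, r=18→61, e=5→22, d=4→19.

31-70-49-19-61-22-19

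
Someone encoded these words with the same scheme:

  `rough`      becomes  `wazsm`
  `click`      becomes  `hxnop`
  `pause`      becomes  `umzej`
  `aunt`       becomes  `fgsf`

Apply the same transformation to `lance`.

Shifts by position in rough: pos 0: r→w (+5), pos 1: o→a (+12), pos 2: u→z (+5), pos 3: g→s (+12) — repeating every 2. A repeating key of period 2 is used — shifts +5, +12 over and over.
Applying it to lance: l+5=q, a+12=m, n+5=s, c+12=o, e+5=j.

qmsoj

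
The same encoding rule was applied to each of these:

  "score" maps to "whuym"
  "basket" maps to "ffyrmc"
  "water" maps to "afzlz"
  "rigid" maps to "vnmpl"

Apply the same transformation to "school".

whnvwu

In score: s→w is +4, c→h is +5, o→u is +6, r→y is +7 — the shift increases by 1 each position. Letter i (0-indexed) is shifted by i+4, so successive shifts are 4, 5, 6, ….
On school: s+4=w, c+5=h, h+6=n, o+7=v, o+8=w, l+9=u.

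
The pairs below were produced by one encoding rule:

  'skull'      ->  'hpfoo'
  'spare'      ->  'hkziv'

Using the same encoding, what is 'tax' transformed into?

Each pair mirrors across the alphabet (s↔h, k↔p, u↔f): positions sum to 25. Each letter is replaced by its mirror in the alphabet: a↔z, b↔y, c↔x, and so on (the Atbash cipher).
Applying it to tax: t↔g, a↔z, x↔c.

gzc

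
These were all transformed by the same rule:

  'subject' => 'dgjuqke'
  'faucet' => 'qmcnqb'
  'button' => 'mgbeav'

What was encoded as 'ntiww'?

A repeating key of period 3 is used — shifts +11, +12, +8 over and over.
Undoing it on ntiww: n−11=c, t−12=h, i−8=a, w−11=l, w−12=k.

chalk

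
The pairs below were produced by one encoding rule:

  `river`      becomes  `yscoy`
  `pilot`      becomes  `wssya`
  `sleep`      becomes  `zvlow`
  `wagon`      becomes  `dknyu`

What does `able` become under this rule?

Shifts by position in river: pos 0: r→y (+7), pos 1: i→s (+10), pos 2: v→c (+7), pos 3: e→o (+10) — repeating every 2. A repeating key of period 2 is used — shifts +7, +10 over and over.
For able: a+7=h, b+10=l, l+7=s, e+10=o.

hlso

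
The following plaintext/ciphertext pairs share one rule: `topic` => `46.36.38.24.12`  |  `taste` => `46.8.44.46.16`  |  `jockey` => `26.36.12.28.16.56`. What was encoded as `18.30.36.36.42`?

t(#20)→46 and o(#15)→36: differences scale by 2, so n = 2·pos + 6. The formula is n = 2×(alphabet index, a=1) + 6.
Reversing it on 18.30.36.36.42: 18→(18−6)÷2=6=f, 30→(30−6)÷2=12=l, 36→(36−6)÷2=15=o, 36→(36−6)÷2=15=o, 42→(42−6)÷2=18=r.

floor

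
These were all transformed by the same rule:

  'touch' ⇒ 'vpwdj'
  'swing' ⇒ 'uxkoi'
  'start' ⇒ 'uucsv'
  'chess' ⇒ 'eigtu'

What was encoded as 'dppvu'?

bonus

Shifts by position in touch: pos 0: t→v (+2), pos 1: o→p (+1), pos 2: u→w (+2), pos 3: c→d (+1) — repeating every 2. It's a Vigenère-style cipher with numeric key [2,1]: position i shifts by key[i mod 2].
Decoding dppvu: d−2=b, p−1=o, p−2=n, v−1=u, u−2=s.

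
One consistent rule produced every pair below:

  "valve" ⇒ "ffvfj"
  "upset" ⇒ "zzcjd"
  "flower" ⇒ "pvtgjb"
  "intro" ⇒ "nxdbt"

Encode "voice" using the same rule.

The shift depends on letter class: consonant v→f is +10, but vowel a→f is +5. Vowels shift forward by 5 and consonants shift forward by 10.
On voice: v(cons)+10=f, o(vowel)+5=t, i(vowel)+5=n, c(cons)+10=m, e(vowel)+5=j.

ftnmj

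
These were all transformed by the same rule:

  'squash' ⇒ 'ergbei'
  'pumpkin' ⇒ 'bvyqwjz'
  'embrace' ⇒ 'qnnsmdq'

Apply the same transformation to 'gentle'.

It's a Vigenère-style cipher with numeric key [12,1]: position i shifts by key[i mod 2].
Applying it to gentle: g+12=s, e+1=f, n+12=z, t+1=u, l+12=x, e+1=f.

sfzuxf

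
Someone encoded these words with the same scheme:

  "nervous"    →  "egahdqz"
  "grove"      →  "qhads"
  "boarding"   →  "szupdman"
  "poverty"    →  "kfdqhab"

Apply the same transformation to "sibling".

The output letters match the input read backwards, each shifted +12: nervous reversed is suovren. The word is reversed, then every letter is shifted forward by 12.
For sibling: reverse → gnilbis; then shift: g+12=s, n+12=z, i+12=u, l+12=x, b+12=n, i+12=u, s+12=e.

szuxnue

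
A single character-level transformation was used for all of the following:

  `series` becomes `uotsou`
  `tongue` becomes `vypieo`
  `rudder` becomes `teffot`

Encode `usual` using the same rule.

euekn

The shift depends on letter class: consonant s→u is +2, but vowel e→o is +10. The rule splits by letter class: vowels +10, consonants +2.
For usual: u(vowel)+10=e, s(cons)+2=u, u(vowel)+10=e, a(vowel)+10=k, l(cons)+2=n.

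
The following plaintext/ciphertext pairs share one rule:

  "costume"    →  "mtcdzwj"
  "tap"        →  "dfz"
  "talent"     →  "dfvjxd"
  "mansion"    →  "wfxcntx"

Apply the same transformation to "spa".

czf

Two shifts are in play — +5 for a/e/i/o/u, +10 for every other letter.
On spa: s(cons)+10=c, p(cons)+10=z, a(vowel)+5=f.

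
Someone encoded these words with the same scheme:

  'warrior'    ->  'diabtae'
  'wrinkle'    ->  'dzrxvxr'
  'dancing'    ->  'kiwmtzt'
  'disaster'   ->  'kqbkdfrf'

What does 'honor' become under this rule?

owwyc

In warrior: w→d is +7, a→i is +8, r→a is +9, r→b is +10 — the shift increases by 1 each position. The shift increases by 1 at each position, starting from +7: 7, 8, 9, ….
On honor: h+7=o, o+8=w, n+9=w, o+10=y, r+11=c.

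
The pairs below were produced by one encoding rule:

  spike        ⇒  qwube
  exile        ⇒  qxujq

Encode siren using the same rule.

zqdue

The output letters match the input read backwards, each shifted +12: spike reversed is ekips. The word is reversed, then every letter is shifted forward by 12.
Applying it to siren: reverse → neris; then shift: n+12=z, e+12=q, r+12=d, i+12=u, s+12=e.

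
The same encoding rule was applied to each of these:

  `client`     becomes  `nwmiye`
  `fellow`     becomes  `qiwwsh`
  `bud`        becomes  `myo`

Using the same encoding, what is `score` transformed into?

The shift depends on letter class: consonant c→n is +11, but vowel i→m is +4. Two shifts are in play — +4 for a/e/i/o/u, +11 for every other letter.
For score: s(cons)+11=d, c(cons)+11=n, o(vowel)+4=s, r(cons)+11=c, e(vowel)+4=i.

dnsci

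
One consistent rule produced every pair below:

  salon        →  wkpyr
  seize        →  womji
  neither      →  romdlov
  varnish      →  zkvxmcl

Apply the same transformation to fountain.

Shifts by position in salon: pos 0: s→w (+4), pos 1: a→k (+10), pos 2: l→p (+4), pos 3: o→y (+10) — repeating every 2. It's a Vigenère-style cipher with numeric key [4,10]: position i shifts by key[i mod 2].
For fountain: f+4=j, o+10=y, u+4=y, n+10=x, t+4=x, a+10=k, i+4=m, n+10=x.

jyyxxkmx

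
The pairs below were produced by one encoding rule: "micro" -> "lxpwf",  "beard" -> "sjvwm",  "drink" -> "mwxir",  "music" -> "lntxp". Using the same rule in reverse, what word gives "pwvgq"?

craft

Treating letters as 0–25, the rule is x ↦ 23x + 21 (mod 26).
Decoding pwvgq: p(15)→17·(15−21)≡2=c; w(22)→17·(22−21)≡17=r; v(21)→17·(21−21)≡0=a; g(6)→17·(6−21)≡5=f; q(16)→17·(16−21)≡19=t (all mod 26).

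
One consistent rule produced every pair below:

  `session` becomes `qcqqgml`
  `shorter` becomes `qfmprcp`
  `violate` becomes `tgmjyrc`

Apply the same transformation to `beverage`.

zctcpyec

Compare letters: s→q is +24, e→c is +24, s→q is +24 — a constant shift. This is a Caesar cipher with shift 24.
On beverage: b+24=z, e+24=c, v+24=t, e+24=c, r+24=p, a+24=y, g+24=e, e+24=c.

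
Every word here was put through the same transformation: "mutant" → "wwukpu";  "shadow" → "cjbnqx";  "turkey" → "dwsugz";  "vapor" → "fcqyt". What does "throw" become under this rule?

djsyy

It's a Vigenère-style cipher with numeric key [10,2,1]: position i shifts by key[i mod 3].
On throw: t+10=d, h+2=j, r+1=s, o+10=y, w+2=y.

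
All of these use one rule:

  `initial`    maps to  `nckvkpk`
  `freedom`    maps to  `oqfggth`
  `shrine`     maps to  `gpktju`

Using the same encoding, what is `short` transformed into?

The word is reversed, then every letter is shifted forward by 2.
For short: reverse → trohs; then shift: t+2=v, r+2=t, o+2=q, h+2=j, s+2=u.

vtqju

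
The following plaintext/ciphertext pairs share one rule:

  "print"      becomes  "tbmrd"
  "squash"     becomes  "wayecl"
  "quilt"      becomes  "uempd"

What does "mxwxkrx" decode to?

The shifts repeat in a cycle of length 3: positions 0,1,… shift by +4, +10, +4, then the pattern repeats.
Reversing it on mxwxkrx: m−4=i, x−10=n, w−4=s, x−4=t, k−10=a, r−4=n, x−4=t.

instant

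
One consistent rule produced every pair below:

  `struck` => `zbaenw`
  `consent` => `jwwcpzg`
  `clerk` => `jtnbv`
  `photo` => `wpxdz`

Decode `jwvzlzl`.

In struck: s→z is +7, t→b is +8, r→a is +9, u→e is +10 — the shift increases by 1 each position. Letter i (0-indexed) is shifted by i+7, so successive shifts are 7, 8, 9, ….
Undoing it on jwvzlzl: j−7=c, w−8=o, v−9=m, z−10=p, l−11=a, z−12=n, l−13=y.

company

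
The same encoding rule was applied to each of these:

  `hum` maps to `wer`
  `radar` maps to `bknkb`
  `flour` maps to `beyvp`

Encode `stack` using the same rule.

The output letters match the input read backwards, each shifted +10: hum reversed is muh. Two steps: reverse the string, then apply a Caesar shift of +10.
On stack: reverse → kcats; then shift: k+10=u, c+10=m, a+10=k, t+10=d, s+10=c.

umkdc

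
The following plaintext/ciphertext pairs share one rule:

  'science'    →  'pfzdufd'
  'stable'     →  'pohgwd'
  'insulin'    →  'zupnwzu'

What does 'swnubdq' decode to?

s(18)→p(15) and c(2)→f(5) fit y≡25x+7 (mod 26); the inverse of 25 mod 26 is 25. Each letter's alphabet position (a=0..z=25) is mapped through 25·x+7 mod 26 — an affine cipher.
Undoing it on swnubdq: s(18)→25·(18−7)≡15=p; w(22)→25·(22−7)≡11=l; n(13)→25·(13−7)≡20=u; u(20)→25·(20−7)≡13=n; b(1)→25·(1−7)≡6=g; d(3)→25·(3−7)≡4=e; q(16)→25·(16−7)≡17=r (all mod 26).

plunger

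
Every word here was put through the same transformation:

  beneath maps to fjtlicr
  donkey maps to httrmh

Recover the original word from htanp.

Letter i (0-indexed) is shifted by i+4, so successive shifts are 4, 5, 6, ….
Reversing it on htanp: h−4=d, t−5=o, a−6=u, n−7=g, p−8=h.

dough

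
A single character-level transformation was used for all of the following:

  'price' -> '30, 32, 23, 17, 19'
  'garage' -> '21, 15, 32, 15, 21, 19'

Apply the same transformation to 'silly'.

33, 23, 26, 26, 39

p is letter #16 and maps to 30: an offset of 14. Letters become their 1-based position plus 14 (so a→15, b→16, …).
On silly: s=19→33, i=9→23, l=12→26, l=12→26, y=25→39.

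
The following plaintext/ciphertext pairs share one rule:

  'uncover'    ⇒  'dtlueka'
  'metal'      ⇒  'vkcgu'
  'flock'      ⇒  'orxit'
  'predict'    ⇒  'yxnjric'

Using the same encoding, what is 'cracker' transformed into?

lxjitka

Shifts by position in uncover: pos 0: u→d (+9), pos 1: n→t (+6), pos 2: c→l (+9), pos 3: o→u (+6) — repeating every 2. A repeating key of period 2 is used — shifts +9, +6 over and over.
On cracker: c+9=l, r+6=x, a+9=j, c+6=i, k+9=t, e+6=k, r+9=a.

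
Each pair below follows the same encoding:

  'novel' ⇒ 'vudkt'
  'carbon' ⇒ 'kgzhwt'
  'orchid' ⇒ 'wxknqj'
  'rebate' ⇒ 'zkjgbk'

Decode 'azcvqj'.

stupid

Shifts by position in novel: pos 0: n→v (+8), pos 1: o→u (+6), pos 2: v→d (+8), pos 3: e→k (+6) — repeating every 2. The shifts repeat in a cycle of length 2: positions 0,1,… shift by +8, +6, then the pattern repeats.
Undoing it on azcvqj: a−8=s, z−6=t, c−8=u, v−6=p, q−8=i, j−6=d.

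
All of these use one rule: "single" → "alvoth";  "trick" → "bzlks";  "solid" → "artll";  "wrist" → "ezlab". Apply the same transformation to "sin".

The shift depends on letter class: consonant s→a is +8, but vowel i→l is +3. Two shifts are in play — +3 for a/e/i/o/u, +8 for every other letter.
On sin: s(cons)+8=a, i(vowel)+3=l, n(cons)+8=v.

alv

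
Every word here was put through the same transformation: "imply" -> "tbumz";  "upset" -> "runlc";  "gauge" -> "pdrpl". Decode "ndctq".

This is an affine cipher: with a=0,…,z=25, each position x becomes (15x+3) mod 26.
Reversing it on ndctq: n(13)→7·(13−3)≡18=s; d(3)→7·(3−3)≡0=a; c(2)→7·(2−3)≡19=t; t(19)→7·(19−3)≡8=i; q(16)→7·(16−3)≡13=n (all mod 26).

satin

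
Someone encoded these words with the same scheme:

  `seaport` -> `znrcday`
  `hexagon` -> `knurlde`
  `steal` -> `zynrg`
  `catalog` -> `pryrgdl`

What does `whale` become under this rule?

s(18)→z(25) and e(4)→n(13) fit y≡25x+17 (mod 26); the inverse of 25 mod 26 is 25. This is an affine cipher: with a=0,…,z=25, each position x becomes (25x+17) mod 26.
For whale: w(22)→25·22+17≡21=v; h(7)→25·7+17≡10=k; a(0)→25·0+17≡17=r; l(11)→25·11+17≡6=g; e(4)→25·4+17≡13=n (all mod 26).

vkrgn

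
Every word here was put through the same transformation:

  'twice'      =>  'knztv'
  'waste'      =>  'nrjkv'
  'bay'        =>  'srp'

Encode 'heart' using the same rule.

yvrik

Compare letters: t→k is +17, w→n is +17, i→z is +17 — a constant shift. It's a constant shift of +17 (ROT17).
Applying it to heart: h+17=y, e+17=v, a+17=r, r+17=i, t+17=k.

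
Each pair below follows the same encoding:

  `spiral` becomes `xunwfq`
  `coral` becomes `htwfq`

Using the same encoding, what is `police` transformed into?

utqnhj

Compare letters: s→x is +5, p→u is +5, i→n is +5 — a constant shift. It's a constant shift of +5 (ROT5).
Applying it to police: p+5=u, o+5=t, l+5=q, i+5=n, c+5=h, e+5=j.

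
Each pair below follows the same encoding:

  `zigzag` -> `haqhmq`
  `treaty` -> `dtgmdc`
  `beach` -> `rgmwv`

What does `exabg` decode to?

z(25)→h(7) and i(8)→a(0) fit y≡5x+12 (mod 26); the inverse of 5 mod 26 is 21. Each letter's alphabet position (a=0..z=25) is mapped through 5·x+12 mod 26 — an affine cipher.
Reversing it on exabg: e(4)→21·(4−12)≡14=o; x(23)→21·(23−12)≡23=x; a(0)→21·(0−12)≡8=i; b(1)→21·(1−12)≡3=d; g(6)→21·(6−12)≡4=e (all mod 26).

oxide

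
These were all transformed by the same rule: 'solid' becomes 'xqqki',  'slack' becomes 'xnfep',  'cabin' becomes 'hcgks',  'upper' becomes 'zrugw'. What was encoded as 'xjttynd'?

The shifts repeat in a cycle of length 2: positions 0,1,… shift by +5, +2, then the pattern repeats.
Reversing it on xjttynd: x−5=s, j−2=h, t−5=o, t−2=r, y−5=t, n−2=l, d−5=y.

shortly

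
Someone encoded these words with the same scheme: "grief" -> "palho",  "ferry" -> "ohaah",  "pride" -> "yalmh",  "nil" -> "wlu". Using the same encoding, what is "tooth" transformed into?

crrcq

The shift depends on letter class: consonant g→p is +9, but vowel i→l is +3. Two shifts are in play — +3 for a/e/i/o/u, +9 for every other letter.
Applying it to tooth: t(cons)+9=c, o(vowel)+3=r, o(vowel)+3=r, t(cons)+9=c, h(cons)+9=q.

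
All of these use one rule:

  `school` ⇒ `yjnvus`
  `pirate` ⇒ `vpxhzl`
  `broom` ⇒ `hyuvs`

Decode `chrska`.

Shifts by position in school: pos 0: s→y (+6), pos 1: c→j (+7), pos 2: h→n (+6), pos 3: o→v (+7) — repeating every 2. The shifts repeat in a cycle of length 2: positions 0,1,… shift by +6, +7, then the pattern repeats.
Decoding chrska: c−6=w, h−7=a, r−6=l, s−7=l, k−6=e, a−7=t.

wallet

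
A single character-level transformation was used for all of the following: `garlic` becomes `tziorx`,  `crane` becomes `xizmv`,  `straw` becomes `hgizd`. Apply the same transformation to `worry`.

dliib

Each pair mirrors across the alphabet (g↔t, a↔z, r↔i): positions sum to 25. Letters are reflected about the middle of the alphabet (position → 25−position): Atbash.
Applying it to worry: w↔d, o↔l, r↔i, r↔i, y↔b.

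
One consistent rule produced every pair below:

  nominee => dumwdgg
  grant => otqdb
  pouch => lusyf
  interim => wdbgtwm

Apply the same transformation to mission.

n(13)→d(3) and o(14)→u(20) fit y≡17x+16 (mod 26); the inverse of 17 mod 26 is 23. Each letter's alphabet position (a=0..z=25) is mapped through 17·x+16 mod 26 — an affine cipher.
On mission: m(12)→17·12+16≡12=m; i(8)→17·8+16≡22=w; s(18)→17·18+16≡10=k; s(18)→17·18+16≡10=k; i(8)→17·8+16≡22=w; o(14)→17·14+16≡20=u; n(13)→17·13+16≡3=d (all mod 26).

mwkkwud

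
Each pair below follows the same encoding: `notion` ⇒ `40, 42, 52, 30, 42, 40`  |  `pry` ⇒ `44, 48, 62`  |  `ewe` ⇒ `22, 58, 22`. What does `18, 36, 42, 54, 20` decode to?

cloud

n(#14)→40 and o(#15)→42: differences scale by 2, so n = 2·pos + 12. With a=1..z=26, the number is 2·pos + 12.
Undoing it on 18, 36, 42, 54, 20: 18→(18−12)÷2=3=c, 36→(36−12)÷2=12=l, 42→(42−12)÷2=15=o, 54→(54−12)÷2=21=u, 20→(20−12)÷2=4=d.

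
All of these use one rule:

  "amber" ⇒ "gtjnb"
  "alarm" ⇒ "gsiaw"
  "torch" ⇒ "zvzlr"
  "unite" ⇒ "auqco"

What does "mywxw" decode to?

In amber: a→g is +6, m→t is +7, b→j is +8, e→n is +9 — the shift increases by 1 each position. The shift increases by 1 at each position, starting from +6: 6, 7, 8, ….
Undoing it on mywxw: m−6=g, y−7=r, w−8=o, x−9=o, w−10=m.

groom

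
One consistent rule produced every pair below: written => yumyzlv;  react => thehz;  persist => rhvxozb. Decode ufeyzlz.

scatter

In written: w→y is +2, r→u is +3, i→m is +4, t→y is +5 — the shift increases by 1 each position. Each letter shifts forward by (position + 2), i.e. 2, 3, 4, … — the shift grows by one for each successive letter.
Reversing it on ufeyzlz: u−2=s, f−3=c, e−4=a, y−5=t, z−6=t, l−7=e, z−8=r.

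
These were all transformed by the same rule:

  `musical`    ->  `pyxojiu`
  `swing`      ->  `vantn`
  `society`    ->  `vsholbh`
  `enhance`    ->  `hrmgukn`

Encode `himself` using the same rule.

In musical: m→p is +3, u→y is +4, s→x is +5, i→o is +6 — the shift increases by 1 each position. Each letter shifts forward by (position + 3), i.e. 3, 4, 5, … — the shift grows by one for each successive letter.
For himself: h+3=k, i+4=m, m+5=r, s+6=y, e+7=l, l+8=t, f+9=o.

kmrylto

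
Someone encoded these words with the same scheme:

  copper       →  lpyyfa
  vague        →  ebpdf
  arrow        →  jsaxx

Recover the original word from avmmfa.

rudder

Shifts by position in copper: pos 0: c→l (+9), pos 1: o→p (+1), pos 2: p→y (+9), pos 3: p→y (+9), pos 4: e→f (+1), pos 5: r→a (+9) — repeating every 3. A repeating key of period 3 is used — shifts +9, +1, +9 over and over.
Reversing it on avmmfa: a−9=r, v−1=u, m−9=d, m−9=d, f−1=e, a−9=r.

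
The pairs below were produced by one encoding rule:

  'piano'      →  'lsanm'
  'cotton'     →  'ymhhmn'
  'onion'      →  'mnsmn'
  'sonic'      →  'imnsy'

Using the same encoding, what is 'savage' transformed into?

This is an affine cipher: with a=0,…,z=25, each position x becomes (25x+0) mod 26.
On savage: s(18)→25·18+0≡8=i; a(0)→25·0+0≡0=a; v(21)→25·21+0≡5=f; a(0)→25·0+0≡0=a; g(6)→25·6+0≡20=u; e(4)→25·4+0≡22=w (all mod 26).

iafauw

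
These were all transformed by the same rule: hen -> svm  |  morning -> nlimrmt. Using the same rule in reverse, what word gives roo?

Each pair mirrors across the alphabet (h↔s, e↔v, n↔m): positions sum to 25. Each letter is replaced by its mirror in the alphabet: a↔z, b↔y, c↔x, and so on (the Atbash cipher).
Reversing it on roo: r↔i, o↔l, o↔l.

ill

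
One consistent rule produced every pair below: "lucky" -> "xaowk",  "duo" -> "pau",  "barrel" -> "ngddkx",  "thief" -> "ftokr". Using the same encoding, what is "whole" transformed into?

The shift depends on letter class: consonant l→x is +12, but vowel u→a is +6. Two shifts are in play — +6 for a/e/i/o/u, +12 for every other letter.
For whole: w(cons)+12=i, h(cons)+12=t, o(vowel)+6=u, l(cons)+12=x, e(vowel)+6=k.

ituxk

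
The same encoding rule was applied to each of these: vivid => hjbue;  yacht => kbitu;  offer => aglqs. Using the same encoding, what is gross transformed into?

Shifts by position in vivid: pos 0: v→h (+12), pos 1: i→j (+1), pos 2: v→b (+6), pos 3: i→u (+12), pos 4: d→e (+1) — repeating every 3. It's a Vigenère-style cipher with numeric key [12,1,6]: position i shifts by key[i mod 3].
Applying it to gross: g+12=s, r+1=s, o+6=u, s+12=e, s+1=t.

ssuet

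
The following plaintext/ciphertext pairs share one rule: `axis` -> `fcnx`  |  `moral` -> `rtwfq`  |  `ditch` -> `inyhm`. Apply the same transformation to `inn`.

Compare letters: a→f is +5, x→c is +5, i→n is +5 — a constant shift. It's a constant shift of +5 (ROT5).
On inn: i+5=n, n+5=s, n+5=s.

nss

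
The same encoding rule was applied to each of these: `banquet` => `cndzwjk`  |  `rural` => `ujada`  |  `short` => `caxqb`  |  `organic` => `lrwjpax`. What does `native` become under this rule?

The output letters match the input read backwards, each shifted +9: banquet reversed is teuqnab. Two steps: reverse the string, then apply a Caesar shift of +9.
For native: reverse → evitan; then shift: e+9=n, v+9=e, i+9=r, t+9=c, a+9=j, n+9=w.

nercjw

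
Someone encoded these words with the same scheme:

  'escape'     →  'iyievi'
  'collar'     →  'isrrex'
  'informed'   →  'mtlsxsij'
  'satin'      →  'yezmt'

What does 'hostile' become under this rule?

nsyzmri

The shift depends on letter class: consonant s→y is +6, but vowel e→i is +4. Two shifts are in play — +4 for a/e/i/o/u, +6 for every other letter.
On hostile: h(cons)+6=n, o(vowel)+4=s, s(cons)+6=y, t(cons)+6=z, i(vowel)+4=m, l(cons)+6=r, e(vowel)+4=i.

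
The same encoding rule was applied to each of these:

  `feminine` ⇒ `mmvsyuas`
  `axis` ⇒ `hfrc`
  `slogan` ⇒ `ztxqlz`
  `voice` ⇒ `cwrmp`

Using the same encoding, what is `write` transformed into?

In feminine: f→m is +7, e→m is +8, m→v is +9, i→s is +10 — the shift increases by 1 each position. The shift increases by 1 at each position, starting from +7: 7, 8, 9, ….
For write: w+7=d, r+8=z, i+9=r, t+10=d, e+11=p.

dzrdp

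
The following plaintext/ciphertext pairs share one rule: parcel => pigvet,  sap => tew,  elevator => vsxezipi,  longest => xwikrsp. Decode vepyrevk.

The output letters match the input read backwards, each shifted +4: parcel reversed is lecrap. Read the word backwards and shift each letter +4.
Decoding vepyrevk: shift back: v−4=r, e−4=a, p−4=l, y−4=u, r−4=n, e−4=a, v−4=r, k−4=g → ralunarg; then reverse → granular.

granular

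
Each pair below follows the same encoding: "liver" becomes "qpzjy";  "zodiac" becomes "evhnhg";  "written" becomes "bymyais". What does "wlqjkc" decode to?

Shifts by position in liver: pos 0: l→q (+5), pos 1: i→p (+7), pos 2: v→z (+4), pos 3: e→j (+5), pos 4: r→y (+7) — repeating every 3. A repeating key of period 3 is used — shifts +5, +7, +4 over and over.
Decoding wlqjkc: w−5=r, l−7=e, q−4=m, j−5=e, k−7=d, c−4=y.

remedy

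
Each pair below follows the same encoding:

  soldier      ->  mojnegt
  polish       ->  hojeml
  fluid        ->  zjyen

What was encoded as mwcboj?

symbol

s(18)→m(12) and o(14)→o(14) fit y≡19x+8 (mod 26); the inverse of 19 mod 26 is 11. Treating letters as 0–25, the rule is x ↦ 19x + 8 (mod 26).
Decoding mwcboj: m(12)→11·(12−8)≡18=s; w(22)→11·(22−8)≡24=y; c(2)→11·(2−8)≡12=m; b(1)→11·(1−8)≡1=b; o(14)→11·(14−8)≡14=o; j(9)→11·(9−8)≡11=l (all mod 26).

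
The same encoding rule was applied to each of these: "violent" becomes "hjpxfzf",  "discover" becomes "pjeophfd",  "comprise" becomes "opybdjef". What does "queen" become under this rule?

The shift depends on letter class: consonant v→h is +12, but vowel i→j is +1. Vowels shift forward by 1 and consonants shift forward by 12.
On queen: q(cons)+12=c, u(vowel)+1=v, e(vowel)+1=f, e(vowel)+1=f, n(cons)+12=z.

cvffz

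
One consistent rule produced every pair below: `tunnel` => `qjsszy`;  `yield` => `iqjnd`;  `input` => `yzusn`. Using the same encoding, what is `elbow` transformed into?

btgqj

The output letters match the input read backwards, each shifted +5: tunnel reversed is lennut. The word is reversed, then every letter is shifted forward by 5.
On elbow: reverse → woble; then shift: w+5=b, o+5=t, b+5=g, l+5=q, e+5=j.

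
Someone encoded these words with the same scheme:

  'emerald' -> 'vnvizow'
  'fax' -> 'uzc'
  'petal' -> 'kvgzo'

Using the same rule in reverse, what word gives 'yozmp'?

This is the alphabet-reversal cipher (Atbash): a becomes z, b becomes y, etc.
Undoing it on yozmp: y↔b, o↔l, z↔a, m↔n, p↔k.

blank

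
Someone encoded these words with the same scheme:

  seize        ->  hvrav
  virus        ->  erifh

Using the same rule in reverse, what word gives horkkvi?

Each pair mirrors across the alphabet (s↔h, e↔v, i↔r): positions sum to 25. Each letter is replaced by its mirror in the alphabet: a↔z, b↔y, c↔x, and so on (the Atbash cipher).
Undoing it on horkkvi: h↔s, o↔l, r↔i, k↔p, k↔p, v↔e, i↔r.

slipper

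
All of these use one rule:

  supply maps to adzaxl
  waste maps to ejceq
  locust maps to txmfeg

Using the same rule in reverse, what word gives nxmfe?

In supply: s→a is +8, u→d is +9, p→z is +10, p→a is +11 — the shift increases by 1 each position. Each letter shifts forward by (position + 8), i.e. 8, 9, 10, … — the shift grows by one for each successive letter.
Undoing it on nxmfe: n−8=f, x−9=o, m−10=c, f−11=u, e−12=s.

focus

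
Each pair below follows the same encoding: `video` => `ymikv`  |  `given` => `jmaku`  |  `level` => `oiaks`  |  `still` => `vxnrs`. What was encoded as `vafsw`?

swamp

In video: v→y is +3, i→m is +4, d→i is +5, e→k is +6 — the shift increases by 1 each position. The shift increases by 1 at each position, starting from +3: 3, 4, 5, ….
Undoing it on vafsw: v−3=s, a−4=w, f−5=a, s−6=m, w−7=p.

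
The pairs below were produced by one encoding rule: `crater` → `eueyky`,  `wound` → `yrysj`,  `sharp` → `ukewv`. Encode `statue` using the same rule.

Letter i (0-indexed) is shifted by i+2, so successive shifts are 2, 3, 4, ….
Applying it to statue: s+2=u, t+3=w, a+4=e, t+5=y, u+6=a, e+7=l.

uweyal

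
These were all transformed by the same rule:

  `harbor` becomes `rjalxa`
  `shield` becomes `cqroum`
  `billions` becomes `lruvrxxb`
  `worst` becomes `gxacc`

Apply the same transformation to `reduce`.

bnmeln

Shifts by position in harbor: pos 0: h→r (+10), pos 1: a→j (+9), pos 2: r→a (+9), pos 3: b→l (+10), pos 4: o→x (+9), pos 5: r→a (+9) — repeating every 3. It's a Vigenère-style cipher with numeric key [10,9,9]: position i shifts by key[i mod 3].
Applying it to reduce: r+10=b, e+9=n, d+9=m, u+10=e, c+9=l, e+9=n.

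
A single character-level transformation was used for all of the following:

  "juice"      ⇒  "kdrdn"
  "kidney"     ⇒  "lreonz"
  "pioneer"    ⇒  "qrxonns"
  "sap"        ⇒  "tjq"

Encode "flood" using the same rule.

Vowels shift forward by 9 and consonants shift forward by 1.
For flood: f(cons)+1=g, l(cons)+1=m, o(vowel)+9=x, o(vowel)+9=x, d(cons)+1=e.

gmxxe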